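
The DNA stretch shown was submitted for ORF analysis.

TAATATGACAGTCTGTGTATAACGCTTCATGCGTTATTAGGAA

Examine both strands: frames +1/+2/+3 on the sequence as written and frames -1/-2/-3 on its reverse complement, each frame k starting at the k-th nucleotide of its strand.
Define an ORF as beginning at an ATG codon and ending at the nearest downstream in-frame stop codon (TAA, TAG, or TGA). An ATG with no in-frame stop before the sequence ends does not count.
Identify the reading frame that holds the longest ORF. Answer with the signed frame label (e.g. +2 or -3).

Reverse complement (5'→3'): TTCCTAATAACGCATGAAGCGTTATACACAGACTGTCATATTA
Frame +1: TAA TAT GAC AGT CTG TGT ATA ACG CTT CAT GCG TTA TTA GGA — no ATG→stop ORF.
Frame +2: AAT ATG ACA GTC TGT GTA TAA CGC TTC ATG CGT TAT TAG GAA — ATG at 5, stop TAA at 20 → 18 nt; ATG at 29, stop TAG at 38 → 12 nt.
Frame +3: ATA TGA CAG TCT GTG TAT AAC GCT TCA TGC GTT ATT AGG — no ATG→stop ORF.
Frame -1: TTC CTA ATA ACG CAT GAA GCG TTA TAC ACA GAC TGT CAT ATT — no ATG→stop ORF.
Frame -2: TCC TAA TAA CGC ATG AAG CGT TAT ACA CAG ACT GTC ATA TTA — no ATG→stop ORF.
Frame -3: CCT AAT AAC GCA TGA AGC GTT ATA CAC AGA CTG TCA TAT — no ATG→stop ORF.
Longest ORF is 18 nt in frame +2 (positions 5–22).

+2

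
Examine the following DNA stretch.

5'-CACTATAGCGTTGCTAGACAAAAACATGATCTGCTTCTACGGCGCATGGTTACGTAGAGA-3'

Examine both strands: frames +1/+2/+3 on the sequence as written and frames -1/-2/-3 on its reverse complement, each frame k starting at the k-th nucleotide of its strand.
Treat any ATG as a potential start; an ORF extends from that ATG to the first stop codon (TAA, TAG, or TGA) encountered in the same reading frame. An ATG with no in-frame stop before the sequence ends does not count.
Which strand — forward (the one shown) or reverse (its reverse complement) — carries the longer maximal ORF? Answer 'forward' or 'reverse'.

reverse

Reverse complement (5'→3'): TCTCTACGTAACCATGCGCCGTAGAAGCAGATCATGTTTTTGTCTAGCAACGCTATAGTG
Frame +1: CAC TAT AGC GTT GCT AGA CAA AAA CAT GAT CTG CTT CTA CGG CGC ATG GTT ACG TAG AGA — ATG at 46, stop TAG at 55 → 12 nt.
Frame +2: ACT ATA GCG TTG CTA GAC AAA AAC ATG ATC TGC TTC TAC GGC GCA TGG TTA CGT AGA — no ATG→stop ORF.
Frame +3: CTA TAG CGT TGC TAG ACA AAA ACA TGA TCT GCT TCT ACG GCG CAT GGT TAC GTA GAG — no ATG→stop ORF.
Frame -1: TCT CTA CGT AAC CAT GCG CCG TAG AAG CAG ATC ATG TTT TTG TCT AGC AAC GCT ATA GTG — no ATG→stop ORF.
Frame -2: CTC TAC GTA ACC ATG CGC CGT AGA AGC AGA TCA TGT TTT TGT CTA GCA ACG CTA TAG — ATG at 14, stop TAG at 56 → 45 nt.
Frame -3: TCT ACG TAA CCA TGC GCC GTA GAA GCA GAT CAT GTT TTT GTC TAG CAA CGC TAT AGT — no ATG→stop ORF.
Forward-strand max 12 nt; reverse-strand max 45 nt. The reverse strand has the longer ORF.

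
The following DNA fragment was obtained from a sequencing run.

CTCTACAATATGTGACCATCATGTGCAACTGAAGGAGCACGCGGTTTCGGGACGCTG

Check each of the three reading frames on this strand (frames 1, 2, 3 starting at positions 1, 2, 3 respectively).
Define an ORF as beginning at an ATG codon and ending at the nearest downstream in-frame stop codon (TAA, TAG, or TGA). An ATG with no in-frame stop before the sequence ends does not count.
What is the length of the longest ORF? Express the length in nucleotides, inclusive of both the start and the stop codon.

Frame 1: CTC TAC AAT ATG TGA CCA TCA TGT GCA ACT GAA GGA GCA CGC GGT TTC GGG ACG CTG — ATG at 10, stop TGA at 13 → 6 nt.
Frame 2: TCT ACA ATA TGT GAC CAT CAT GTG CAA CTG AAG GAG CAC GCG GTT TCG GGA CGC — no ATG→stop ORF.
Frame 3: CTA CAA TAT GTG ACC ATC ATG TGC AAC TGA AGG AGC ACG CGG TTT CGG GAC GCT — ATG at 21, stop TGA at 30 → 12 nt.
Longest: frame 3, positions 21–32, 12 nt = 4 codons = 3 aa. → 12 nucleotides.

12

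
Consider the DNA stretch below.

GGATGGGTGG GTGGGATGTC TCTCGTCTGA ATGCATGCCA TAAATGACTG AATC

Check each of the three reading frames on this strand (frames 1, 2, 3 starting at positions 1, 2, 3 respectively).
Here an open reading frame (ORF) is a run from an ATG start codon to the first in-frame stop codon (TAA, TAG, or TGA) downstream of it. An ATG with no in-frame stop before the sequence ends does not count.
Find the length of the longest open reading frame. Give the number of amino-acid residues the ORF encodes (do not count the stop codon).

14

Frame 1: GGA TGG GTG GGT GGG ATG TCT CTC GTC TGA ATG CAT GCC ATA AAT GAC TGA ATC — ATG at 16, stop TGA at 28 → 15 nt; ATG at 31, stop TGA at 49 → 21 nt.
Frame 2: GAT GGG TGG GTG GGA TGT CTC TCG TCT GAA TGC ATG CCA TAA ATG ACT GAA — ATG at 35, stop TAA at 41 → 9 nt.
Frame 3: ATG GGT GGG TGG GAT GTC TCT CGT CTG AAT GCA TGC CAT AAA TGA CTG AAT — ATG at 3, stop TGA at 45 → 45 nt.
Longest: frame 3, positions 3–47, 45 nt = 15 codons = 14 aa. → 14 amino acids.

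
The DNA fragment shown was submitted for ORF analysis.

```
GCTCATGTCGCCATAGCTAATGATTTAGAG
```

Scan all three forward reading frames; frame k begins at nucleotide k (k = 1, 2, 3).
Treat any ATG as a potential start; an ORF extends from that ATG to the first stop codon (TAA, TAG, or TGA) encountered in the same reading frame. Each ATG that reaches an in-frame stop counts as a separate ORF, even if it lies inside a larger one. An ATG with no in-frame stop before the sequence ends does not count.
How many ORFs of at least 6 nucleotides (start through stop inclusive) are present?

2

Frame 1: GCT CAT GTC GCC ATA GCT AAT GAT TTA GAG — no ATG→stop ORF.
Frame 2: CTC ATG TCG CCA TAG CTA ATG ATT TAG — ATG at 5, stop TAG at 14 → 12 nt; ATG at 20, stop TAG at 26 → 9 nt.
Frame 3: TCA TGT CGC CAT AGC TAA TGA TTT AGA — no ATG→stop ORF.
ORFs ≥ 6 nucleotides: frame 2 5–16 (12 nucleotides), frame 2 20–28 (9 nucleotides). Count = 2.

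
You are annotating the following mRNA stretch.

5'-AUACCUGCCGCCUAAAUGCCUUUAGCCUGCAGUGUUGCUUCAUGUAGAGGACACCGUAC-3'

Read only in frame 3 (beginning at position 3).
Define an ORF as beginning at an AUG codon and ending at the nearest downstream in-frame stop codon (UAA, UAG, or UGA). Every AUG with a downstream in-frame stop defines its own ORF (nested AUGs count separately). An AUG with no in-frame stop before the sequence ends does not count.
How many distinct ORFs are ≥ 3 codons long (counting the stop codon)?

Frame 3: ACC UGC CGC CUA AAU GCC UUU AGC CUG CAG UGU UGC UUC AUG UAG AGG ACA CCG UAC — AUG at 42, stop UAG at 45 → 6 nt.
No ORF reaches 3 codons. Count = 0.

0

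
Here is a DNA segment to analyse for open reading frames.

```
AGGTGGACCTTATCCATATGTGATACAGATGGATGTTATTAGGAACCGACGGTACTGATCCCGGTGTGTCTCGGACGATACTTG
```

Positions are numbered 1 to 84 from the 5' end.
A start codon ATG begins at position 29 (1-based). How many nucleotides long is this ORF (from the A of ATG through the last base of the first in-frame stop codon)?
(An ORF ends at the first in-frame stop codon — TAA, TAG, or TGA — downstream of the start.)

30

Codons from position 29: ATG (29–31), GAT (32–34), GTT (35–37), ATT (38–40), AGG (41–43), AAC (44–46), CGA (47–49), CGG (50–52), TAC (53–55), TGA (56–58).
TGA is the first in-frame stop; ORF spans 29–58, 30 nucleotides.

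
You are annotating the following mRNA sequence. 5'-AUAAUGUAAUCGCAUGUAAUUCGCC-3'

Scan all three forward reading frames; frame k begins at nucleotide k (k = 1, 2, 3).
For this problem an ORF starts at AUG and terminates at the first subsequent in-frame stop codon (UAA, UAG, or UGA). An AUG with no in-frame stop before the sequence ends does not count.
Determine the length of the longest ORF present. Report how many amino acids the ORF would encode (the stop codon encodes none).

Frame 1: AUA AUG UAA UCG CAU GUA AUU CGC — AUG at 4, stop UAA at 7 → 6 nt.
Frame 2: UAA UGU AAU CGC AUG UAA UUC GCC — AUG at 14, stop UAA at 17 → 6 nt.
Frame 3: AAU GUA AUC GCA UGU AAU UCG — no AUG→stop ORF.
Longest: frame 1, positions 4–9, 6 nt = 2 codons = 1 aa. → 1 amino acids.

1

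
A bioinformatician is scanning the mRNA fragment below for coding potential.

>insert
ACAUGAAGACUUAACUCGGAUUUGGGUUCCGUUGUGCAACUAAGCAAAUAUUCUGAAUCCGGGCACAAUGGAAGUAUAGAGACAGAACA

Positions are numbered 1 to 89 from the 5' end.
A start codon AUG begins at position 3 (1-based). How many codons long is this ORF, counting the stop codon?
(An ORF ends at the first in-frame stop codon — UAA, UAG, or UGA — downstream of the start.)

Codons from position 3: AUG (3–5), AAG (6–8), ACU (9–11), UAA (12–14).
UAA is the first in-frame stop; that's 4 codons including the stop.

4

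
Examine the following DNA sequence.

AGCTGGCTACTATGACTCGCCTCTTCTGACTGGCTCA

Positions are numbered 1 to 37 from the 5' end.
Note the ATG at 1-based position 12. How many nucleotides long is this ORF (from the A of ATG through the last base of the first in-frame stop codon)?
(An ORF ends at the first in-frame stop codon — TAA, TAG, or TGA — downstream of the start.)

18

Codons from position 12: ATG (12–14), ACT (15–17), CGC (18–20), CTC (21–23), TTC (24–26), TGA (27–29).
TGA is the first in-frame stop; ORF spans 12–29, 18 nucleotides.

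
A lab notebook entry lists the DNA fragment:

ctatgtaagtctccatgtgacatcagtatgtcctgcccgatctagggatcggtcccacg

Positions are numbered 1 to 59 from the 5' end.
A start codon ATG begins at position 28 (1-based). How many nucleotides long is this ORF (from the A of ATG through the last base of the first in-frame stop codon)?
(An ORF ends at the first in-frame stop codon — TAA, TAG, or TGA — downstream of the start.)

18

Codons from position 28: ATG (28–30), TCC (31–33), TGC (34–36), CCG (37–39), ATC (40–42), TAG (43–45).
TAG is the first in-frame stop; ORF spans 28–45, 18 nucleotides.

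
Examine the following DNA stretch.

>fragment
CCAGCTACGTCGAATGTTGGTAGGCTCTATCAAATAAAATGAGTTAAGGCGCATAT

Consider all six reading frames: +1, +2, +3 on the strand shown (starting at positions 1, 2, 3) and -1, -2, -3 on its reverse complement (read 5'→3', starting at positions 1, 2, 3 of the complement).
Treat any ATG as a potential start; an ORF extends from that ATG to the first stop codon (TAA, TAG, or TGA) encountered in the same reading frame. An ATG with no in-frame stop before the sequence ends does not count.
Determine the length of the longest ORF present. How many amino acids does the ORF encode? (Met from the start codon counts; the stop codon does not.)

7

Reverse complement (5'→3'): ATATGCGCCTTAACTCATTTTATTTGATAGAGCCTACCAACATTCGACGTAGCTGG
Frame +1: CCA GCT ACG TCG AAT GTT GGT AGG CTC TAT CAA ATA AAA TGA GTT AAG GCG CAT — no ATG→stop ORF.
Frame +2: CAG CTA CGT CGA ATG TTG GTA GGC TCT ATC AAA TAA AAT GAG TTA AGG CGC ATA — ATG at 14, stop TAA at 35 → 24 nt.
Frame +3: AGC TAC GTC GAA TGT TGG TAG GCT CTA TCA AAT AAA ATG AGT TAA GGC GCA TAT — ATG at 39, stop TAA at 45 → 9 nt.
Frame -1: ATA TGC GCC TTA ACT CAT TTT ATT TGA TAG AGC CTA CCA ACA TTC GAC GTA GCT — no ATG→stop ORF.
Frame -2: TAT GCG CCT TAA CTC ATT TTA TTT GAT AGA GCC TAC CAA CAT TCG ACG TAG CTG — no ATG→stop ORF.
Frame -3: ATG CGC CTT AAC TCA TTT TAT TTG ATA GAG CCT ACC AAC ATT CGA CGT AGC TGG — no ATG→stop ORF.
Longest: frame +2, positions 14–37, 24 nt = 8 codons = 7 aa. → 7 amino acids.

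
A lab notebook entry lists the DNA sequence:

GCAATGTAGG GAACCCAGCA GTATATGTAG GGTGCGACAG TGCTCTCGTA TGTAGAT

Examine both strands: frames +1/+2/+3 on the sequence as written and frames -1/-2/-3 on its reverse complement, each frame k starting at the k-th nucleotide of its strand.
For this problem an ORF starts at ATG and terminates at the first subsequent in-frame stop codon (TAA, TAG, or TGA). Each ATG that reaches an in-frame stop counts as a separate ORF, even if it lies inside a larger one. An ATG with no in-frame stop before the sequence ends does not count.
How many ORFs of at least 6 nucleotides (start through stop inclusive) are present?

Reverse complement (5'→3'): ATCTACATACGAGAGCACTGTCGCACCCTACATATACTGCTGGGTTCCCTACATTGC
Frame +1: GCA ATG TAG GGA ACC CAG CAG TAT ATG TAG GGT GCG ACA GTG CTC TCG TAT GTA GAT — ATG at 4, stop TAG at 7 → 6 nt; ATG at 25, stop TAG at 28 → 6 nt.
Frame +2: CAA TGT AGG GAA CCC AGC AGT ATA TGT AGG GTG CGA CAG TGC TCT CGT ATG TAG — ATG at 50, stop TAG at 53 → 6 nt.
Frame +3: AAT GTA GGG AAC CCA GCA GTA TAT GTA GGG TGC GAC AGT GCT CTC GTA TGT AGA — no ATG→stop ORF.
Frame -1: ATC TAC ATA CGA GAG CAC TGT CGC ACC CTA CAT ATA CTG CTG GGT TCC CTA CAT TGC — no ATG→stop ORF.
Frame -2: TCT ACA TAC GAG AGC ACT GTC GCA CCC TAC ATA TAC TGC TGG GTT CCC TAC ATT — no ATG→stop ORF.
Frame -3: CTA CAT ACG AGA GCA CTG TCG CAC CCT ACA TAT ACT GCT GGG TTC CCT ACA TTG — no ATG→stop ORF.
ORFs ≥ 6 nucleotides: frame +1 4–9 (6 nucleotides), frame +1 25–30 (6 nucleotides), frame +2 50–55 (6 nucleotides). Count = 3.

3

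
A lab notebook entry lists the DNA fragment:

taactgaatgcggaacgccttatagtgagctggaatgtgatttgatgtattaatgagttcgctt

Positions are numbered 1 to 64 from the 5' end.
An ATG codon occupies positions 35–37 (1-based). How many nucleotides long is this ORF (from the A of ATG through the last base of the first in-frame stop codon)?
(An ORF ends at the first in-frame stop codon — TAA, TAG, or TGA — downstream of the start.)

6

Codons from position 35: ATG (35–37), TGA (38–40).
TGA is the first in-frame stop; ORF spans 35–40, 6 nucleotides.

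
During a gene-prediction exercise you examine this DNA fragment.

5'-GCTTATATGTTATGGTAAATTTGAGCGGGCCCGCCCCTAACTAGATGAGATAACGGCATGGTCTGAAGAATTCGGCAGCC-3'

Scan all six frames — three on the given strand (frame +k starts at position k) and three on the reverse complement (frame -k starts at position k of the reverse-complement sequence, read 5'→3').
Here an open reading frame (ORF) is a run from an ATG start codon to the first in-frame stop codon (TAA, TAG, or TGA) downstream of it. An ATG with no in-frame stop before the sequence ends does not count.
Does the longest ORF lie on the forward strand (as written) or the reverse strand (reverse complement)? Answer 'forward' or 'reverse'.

Reverse complement (5'→3'): GGCTGCCGAATTCTTCAGACCATGCCGTTATCTCATCTAGTTAGGGGCGGGCCCGCTCAAATTTACCATAACATATAAGC
Frame +1: GCT TAT ATG TTA TGG TAA ATT TGA GCG GGC CCG CCC CTA ACT AGA TGA GAT AAC GGC ATG GTC TGA AGA ATT CGG CAG — ATG at 7, stop TAA at 16 → 12 nt; ATG at 58, stop TGA at 64 → 9 nt.
Frame +2: CTT ATA TGT TAT GGT AAA TTT GAG CGG GCC CGC CCC TAA CTA GAT GAG ATA ACG GCA TGG TCT GAA GAA TTC GGC AGC — no ATG→stop ORF.
Frame +3: TTA TAT GTT ATG GTA AAT TTG AGC GGG CCC GCC CCT AAC TAG ATG AGA TAA CGG CAT GGT CTG AAG AAT TCG GCA GCC — ATG at 12, stop TAG at 42 → 33 nt; ATG at 45, stop TAA at 51 → 9 nt.
Frame -1: GGC TGC CGA ATT CTT CAG ACC ATG CCG TTA TCT CAT CTA GTT AGG GGC GGG CCC GCT CAA ATT TAC CAT AAC ATA TAA — ATG at 22, stop TAA at 76 → 57 nt.
Frame -2: GCT GCC GAA TTC TTC AGA CCA TGC CGT TAT CTC ATC TAG TTA GGG GCG GGC CCG CTC AAA TTT ACC ATA ACA TAT AAG — no ATG→stop ORF.
Frame -3: CTG CCG AAT TCT TCA GAC CAT GCC GTT ATC TCA TCT AGT TAG GGG CGG GCC CGC TCA AAT TTA CCA TAA CAT ATA AGC — no ATG→stop ORF.
Forward-strand max 33 nt; reverse-strand max 57 nt. The reverse strand has the longer ORF.

reverse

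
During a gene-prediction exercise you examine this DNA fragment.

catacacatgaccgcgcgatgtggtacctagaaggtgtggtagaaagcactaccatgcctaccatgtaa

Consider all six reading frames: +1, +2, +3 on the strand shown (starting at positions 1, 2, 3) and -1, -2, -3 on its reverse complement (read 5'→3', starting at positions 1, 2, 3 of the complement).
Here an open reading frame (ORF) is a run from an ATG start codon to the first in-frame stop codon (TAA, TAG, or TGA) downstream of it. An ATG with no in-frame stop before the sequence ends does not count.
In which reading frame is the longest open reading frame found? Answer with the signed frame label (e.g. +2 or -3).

+1

Reverse complement (5'→3'): TTACATGGTAGGCATGGTAGTGCTTTCTACCACACCTTCTAGGTACCACATCGCGCGGTCATGTGTATG
Frame +1: CAT ACA CAT GAC CGC GCG ATG TGG TAC CTA GAA GGT GTG GTA GAA AGC ACT ACC ATG CCT ACC ATG TAA — ATG at 19, stop TAA at 67 → 51 nt; ATG at 55, stop TAA at 67 → 15 nt; ATG at 64, stop TAA at 67 → 6 nt.
Frame +2: ATA CAC ATG ACC GCG CGA TGT GGT ACC TAG AAG GTG TGG TAG AAA GCA CTA CCA TGC CTA CCA TGT — ATG at 8, stop TAG at 29 → 24 nt.
Frame +3: TAC ACA TGA CCG CGC GAT GTG GTA CCT AGA AGG TGT GGT AGA AAG CAC TAC CAT GCC TAC CAT GTA — no ATG→stop ORF.
Frame -1: TTA CAT GGT AGG CAT GGT AGT GCT TTC TAC CAC ACC TTC TAG GTA CCA CAT CGC GCG GTC ATG TGT ATG — no ATG→stop ORF.
Frame -2: TAC ATG GTA GGC ATG GTA GTG CTT TCT ACC ACA CCT TCT AGG TAC CAC ATC GCG CGG TCA TGT GTA — no ATG→stop ORF.
Frame -3: ACA TGG TAG GCA TGG TAG TGC TTT CTA CCA CAC CTT CTA GGT ACC ACA TCG CGC GGT CAT GTG TAT — no ATG→stop ORF.
Longest ORF is 51 nt in frame +1 (positions 19–69).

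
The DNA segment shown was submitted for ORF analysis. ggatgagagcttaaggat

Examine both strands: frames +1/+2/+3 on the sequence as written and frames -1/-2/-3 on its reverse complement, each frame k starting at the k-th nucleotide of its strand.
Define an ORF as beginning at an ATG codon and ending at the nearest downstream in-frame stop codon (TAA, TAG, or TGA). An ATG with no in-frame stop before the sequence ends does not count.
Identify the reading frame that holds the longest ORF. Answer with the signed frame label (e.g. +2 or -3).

Reverse complement (5'→3'): ATCCTTAAGCTCTCATCC
Frame +1: GGA TGA GAG CTT AAG GAT — no ATG→stop ORF.
Frame +2: GAT GAG AGC TTA AGG — no ATG→stop ORF.
Frame +3: ATG AGA GCT TAA GGA — ATG at 3, stop TAA at 12 → 12 nt.
Frame -1: ATC CTT AAG CTC TCA TCC — no ATG→stop ORF.
Frame -2: TCC TTA AGC TCT CAT — no ATG→stop ORF.
Frame -3: CCT TAA GCT CTC ATC — no ATG→stop ORF.
Longest ORF is 12 nt in frame +3 (positions 3–14).

+3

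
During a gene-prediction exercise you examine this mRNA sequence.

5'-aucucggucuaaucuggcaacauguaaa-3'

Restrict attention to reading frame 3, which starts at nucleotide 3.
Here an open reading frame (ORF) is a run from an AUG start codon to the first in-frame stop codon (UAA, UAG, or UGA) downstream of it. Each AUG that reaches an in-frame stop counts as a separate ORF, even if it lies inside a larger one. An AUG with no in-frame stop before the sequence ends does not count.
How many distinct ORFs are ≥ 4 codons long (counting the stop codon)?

Frame 3: CUC GGU CUA AUC UGG CAA CAU GUA — no AUG→stop ORF.
No ORF reaches 4 codons. Count = 0.

0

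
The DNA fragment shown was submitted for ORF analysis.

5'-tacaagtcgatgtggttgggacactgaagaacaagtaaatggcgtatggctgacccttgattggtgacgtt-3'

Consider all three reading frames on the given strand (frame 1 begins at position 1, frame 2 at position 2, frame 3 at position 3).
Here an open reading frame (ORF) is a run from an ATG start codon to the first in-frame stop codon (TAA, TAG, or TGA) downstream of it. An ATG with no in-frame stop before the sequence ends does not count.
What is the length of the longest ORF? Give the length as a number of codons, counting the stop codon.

6

Frame 1: TAC AAG TCG ATG TGG TTG GGA CAC TGA AGA ACA AGT AAA TGG CGT ATG GCT GAC CCT TGA TTG GTG ACG — ATG at 10, stop TGA at 25 → 18 nt; ATG at 46, stop TGA at 58 → 15 nt.
Frame 2: ACA AGT CGA TGT GGT TGG GAC ACT GAA GAA CAA GTA AAT GGC GTA TGG CTG ACC CTT GAT TGG TGA CGT — no ATG→stop ORF.
Frame 3: CAA GTC GAT GTG GTT GGG ACA CTG AAG AAC AAG TAA ATG GCG TAT GGC TGA CCC TTG ATT GGT GAC GTT — ATG at 39, stop TGA at 51 → 15 nt.
Longest: frame 1, positions 10–27, 18 nt = 6 codons = 5 aa. → 6 codons.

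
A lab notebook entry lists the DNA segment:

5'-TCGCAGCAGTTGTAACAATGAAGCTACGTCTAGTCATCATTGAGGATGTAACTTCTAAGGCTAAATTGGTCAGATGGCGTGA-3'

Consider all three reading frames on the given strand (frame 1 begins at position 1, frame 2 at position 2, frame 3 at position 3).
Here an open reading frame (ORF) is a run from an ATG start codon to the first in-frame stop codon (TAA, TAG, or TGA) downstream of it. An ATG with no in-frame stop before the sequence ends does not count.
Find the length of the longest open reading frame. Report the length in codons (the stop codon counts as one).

3

Frame 1: TCG CAG CAG TTG TAA CAA TGA AGC TAC GTC TAG TCA TCA TTG AGG ATG TAA CTT CTA AGG CTA AAT TGG TCA GAT GGC GTG — ATG at 46, stop TAA at 49 → 6 nt.
Frame 2: CGC AGC AGT TGT AAC AAT GAA GCT ACG TCT AGT CAT CAT TGA GGA TGT AAC TTC TAA GGC TAA ATT GGT CAG ATG GCG TGA — ATG at 74, stop TGA at 80 → 9 nt.
Frame 3: GCA GCA GTT GTA ACA ATG AAG CTA CGT CTA GTC ATC ATT GAG GAT GTA ACT TCT AAG GCT AAA TTG GTC AGA TGG CGT — no ATG→stop ORF.
Longest: frame 2, positions 74–82, 9 nt = 3 codons = 2 aa. → 3 codons.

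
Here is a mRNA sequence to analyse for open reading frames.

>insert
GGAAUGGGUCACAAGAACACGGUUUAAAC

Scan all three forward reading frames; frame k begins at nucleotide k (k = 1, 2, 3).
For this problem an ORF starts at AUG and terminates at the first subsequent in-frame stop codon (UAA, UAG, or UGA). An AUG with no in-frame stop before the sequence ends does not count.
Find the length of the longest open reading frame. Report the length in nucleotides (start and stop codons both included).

Frame 1: GGA AUG GGU CAC AAG AAC ACG GUU UAA — AUG at 4, stop UAA at 25 → 24 nt.
Frame 2: GAA UGG GUC ACA AGA ACA CGG UUU AAA — no AUG→stop ORF.
Frame 3: AAU GGG UCA CAA GAA CAC GGU UUA AAC — no AUG→stop ORF.
Longest: frame 1, positions 4–27, 24 nt = 8 codons = 7 aa. → 24 nucleotides.

24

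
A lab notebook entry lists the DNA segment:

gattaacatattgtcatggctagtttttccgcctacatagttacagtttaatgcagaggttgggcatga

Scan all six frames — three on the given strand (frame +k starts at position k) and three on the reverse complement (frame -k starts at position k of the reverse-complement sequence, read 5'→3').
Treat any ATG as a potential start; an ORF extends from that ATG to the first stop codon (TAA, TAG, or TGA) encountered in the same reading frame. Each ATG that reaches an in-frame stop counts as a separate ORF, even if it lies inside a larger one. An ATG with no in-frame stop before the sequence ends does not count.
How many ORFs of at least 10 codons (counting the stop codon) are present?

1

Reverse complement (5'→3'): TCATGCCCAACCTCTGCATTAAACTGTAACTATGTAGGCGGAAAAACTAGCCATGACAATATGTTAATC
Frame +1: GAT TAA CAT ATT GTC ATG GCT AGT TTT TCC GCC TAC ATA GTT ACA GTT TAA TGC AGA GGT TGG GCA TGA — ATG at 16, stop TAA at 49 → 36 nt.
Frame +2: ATT AAC ATA TTG TCA TGG CTA GTT TTT CCG CCT ACA TAG TTA CAG TTT AAT GCA GAG GTT GGG CAT — no ATG→stop ORF.
Frame +3: TTA ACA TAT TGT CAT GGC TAG TTT TTC CGC CTA CAT AGT TAC AGT TTA ATG CAG AGG TTG GGC ATG — no ATG→stop ORF.
Frame -1: TCA TGC CCA ACC TCT GCA TTA AAC TGT AAC TAT GTA GGC GGA AAA ACT AGC CAT GAC AAT ATG TTA ATC — no ATG→stop ORF.
Frame -2: CAT GCC CAA CCT CTG CAT TAA ACT GTA ACT ATG TAG GCG GAA AAA CTA GCC ATG ACA ATA TGT TAA — ATG at 32, stop TAG at 35 → 6 nt; ATG at 53, stop TAA at 65 → 15 nt.
Frame -3: ATG CCC AAC CTC TGC ATT AAA CTG TAA CTA TGT AGG CGG AAA AAC TAG CCA TGA CAA TAT GTT AAT — ATG at 3, stop TAA at 27 → 27 nt.
ORFs ≥ 10 codons: frame +1 16–51 (12 codons). Count = 1.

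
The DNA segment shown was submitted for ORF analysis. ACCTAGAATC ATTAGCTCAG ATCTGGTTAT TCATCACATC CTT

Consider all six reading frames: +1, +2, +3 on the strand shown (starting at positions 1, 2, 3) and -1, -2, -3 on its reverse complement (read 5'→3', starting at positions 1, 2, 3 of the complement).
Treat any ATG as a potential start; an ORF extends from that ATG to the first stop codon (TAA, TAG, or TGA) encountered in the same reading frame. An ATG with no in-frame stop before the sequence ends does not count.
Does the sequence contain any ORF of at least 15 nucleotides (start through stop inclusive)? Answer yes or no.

Reverse complement (5'→3'): AAGGATGTGATGAATAACCAGATCTGAGCTAATGATTCTAGGT
Frame +1: ACC TAG AAT CAT TAG CTC AGA TCT GGT TAT TCA TCA CAT CCT — no ATG→stop ORF.
Frame +2: CCT AGA ATC ATT AGC TCA GAT CTG GTT ATT CAT CAC ATC CTT — no ATG→stop ORF.
Frame +3: CTA GAA TCA TTA GCT CAG ATC TGG TTA TTC ATC ACA TCC — no ATG→stop ORF.
Frame -1: AAG GAT GTG ATG AAT AAC CAG ATC TGA GCT AAT GAT TCT AGG — ATG at 10, stop TGA at 25 → 18 nt.
Frame -2: AGG ATG TGA TGA ATA ACC AGA TCT GAG CTA ATG ATT CTA GGT — ATG at 5, stop TGA at 8 → 6 nt.
Frame -3: GGA TGT GAT GAA TAA CCA GAT CTG AGC TAA TGA TTC TAG — no ATG→stop ORF.
Frame -1 has an ORF of 18 nucleotides (positions 10–27) ≥ 15, so yes.

yes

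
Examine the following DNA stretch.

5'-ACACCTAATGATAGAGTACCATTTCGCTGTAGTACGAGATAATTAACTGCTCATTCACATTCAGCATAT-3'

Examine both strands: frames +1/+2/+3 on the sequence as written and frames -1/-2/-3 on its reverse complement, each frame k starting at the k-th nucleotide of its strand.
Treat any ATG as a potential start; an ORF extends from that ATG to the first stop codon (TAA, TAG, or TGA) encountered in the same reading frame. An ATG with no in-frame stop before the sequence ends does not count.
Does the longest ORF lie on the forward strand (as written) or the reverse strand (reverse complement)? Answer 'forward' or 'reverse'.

reverse

Reverse complement (5'→3'): ATATGCTGAATGTGAATGAGCAGTTAATTATCTCGTACTACAGCGAAATGGTACTCTATCATTAGGTGT
Frame +1: ACA CCT AAT GAT AGA GTA CCA TTT CGC TGT AGT ACG AGA TAA TTA ACT GCT CAT TCA CAT TCA GCA TAT — no ATG→stop ORF.
Frame +2: CAC CTA ATG ATA GAG TAC CAT TTC GCT GTA GTA CGA GAT AAT TAA CTG CTC ATT CAC ATT CAG CAT — ATG at 8, stop TAA at 44 → 39 nt.
Frame +3: ACC TAA TGA TAG AGT ACC ATT TCG CTG TAG TAC GAG ATA ATT AAC TGC TCA TTC ACA TTC AGC ATA — no ATG→stop ORF.
Frame -1: ATA TGC TGA ATG TGA ATG AGC AGT TAA TTA TCT CGT ACT ACA GCG AAA TGG TAC TCT ATC ATT AGG TGT — ATG at 10, stop TGA at 13 → 6 nt; ATG at 16, stop TAA at 25 → 12 nt.
Frame -2: TAT GCT GAA TGT GAA TGA GCA GTT AAT TAT CTC GTA CTA CAG CGA AAT GGT ACT CTA TCA TTA GGT — no ATG→stop ORF.
Frame -3: ATG CTG AAT GTG AAT GAG CAG TTA ATT ATC TCG TAC TAC AGC GAA ATG GTA CTC TAT CAT TAG GTG — ATG at 3, stop TAG at 63 → 63 nt; ATG at 48, stop TAG at 63 → 18 nt.
Forward-strand max 39 nt; reverse-strand max 63 nt. The reverse strand has the longer ORF.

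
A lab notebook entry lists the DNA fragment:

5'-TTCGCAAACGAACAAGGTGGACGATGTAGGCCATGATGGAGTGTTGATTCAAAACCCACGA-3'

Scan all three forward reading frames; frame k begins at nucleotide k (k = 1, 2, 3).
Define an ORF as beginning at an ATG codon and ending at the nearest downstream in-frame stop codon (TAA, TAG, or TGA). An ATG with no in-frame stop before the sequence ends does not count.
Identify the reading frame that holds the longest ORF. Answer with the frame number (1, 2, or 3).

3

Frame 1: TTC GCA AAC GAA CAA GGT GGA CGA TGT AGG CCA TGA TGG AGT GTT GAT TCA AAA CCC ACG — no ATG→stop ORF.
Frame 2: TCG CAA ACG AAC AAG GTG GAC GAT GTA GGC CAT GAT GGA GTG TTG ATT CAA AAC CCA CGA — no ATG→stop ORF.
Frame 3: CGC AAA CGA ACA AGG TGG ACG ATG TAG GCC ATG ATG GAG TGT TGA TTC AAA ACC CAC — ATG at 24, stop TAG at 27 → 6 nt; ATG at 33, stop TGA at 45 → 15 nt; ATG at 36, stop TGA at 45 → 12 nt.
Longest ORF is 15 nt in frame 3 (positions 33–47).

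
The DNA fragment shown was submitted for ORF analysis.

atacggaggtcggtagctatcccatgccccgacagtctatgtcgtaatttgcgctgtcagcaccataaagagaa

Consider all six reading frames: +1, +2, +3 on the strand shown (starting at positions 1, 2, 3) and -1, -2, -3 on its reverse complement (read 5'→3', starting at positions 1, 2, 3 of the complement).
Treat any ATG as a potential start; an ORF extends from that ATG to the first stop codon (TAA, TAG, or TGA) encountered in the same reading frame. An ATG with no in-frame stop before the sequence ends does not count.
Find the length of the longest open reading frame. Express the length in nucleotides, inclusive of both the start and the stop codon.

Reverse complement (5'→3'): TTCTCTTTATGGTGCTGACAGCGCAAATTACGACATAGACTGTCGGGGCATGGGATAGCTACCGACCTCCGTAT
Frame +1: ATA CGG AGG TCG GTA GCT ATC CCA TGC CCC GAC AGT CTA TGT CGT AAT TTG CGC TGT CAG CAC CAT AAA GAG — no ATG→stop ORF.
Frame +2: TAC GGA GGT CGG TAG CTA TCC CAT GCC CCG ACA GTC TAT GTC GTA ATT TGC GCT GTC AGC ACC ATA AAG AGA — no ATG→stop ORF.
Frame +3: ACG GAG GTC GGT AGC TAT CCC ATG CCC CGA CAG TCT ATG TCG TAA TTT GCG CTG TCA GCA CCA TAA AGA GAA — ATG at 24, stop TAA at 45 → 24 nt; ATG at 39, stop TAA at 45 → 9 nt.
Frame -1: TTC TCT TTA TGG TGC TGA CAG CGC AAA TTA CGA CAT AGA CTG TCG GGG CAT GGG ATA GCT ACC GAC CTC CGT — no ATG→stop ORF.
Frame -2: TCT CTT TAT GGT GCT GAC AGC GCA AAT TAC GAC ATA GAC TGT CGG GGC ATG GGA TAG CTA CCG ACC TCC GTA — ATG at 50, stop TAG at 56 → 9 nt.
Frame -3: CTC TTT ATG GTG CTG ACA GCG CAA ATT ACG ACA TAG ACT GTC GGG GCA TGG GAT AGC TAC CGA CCT CCG TAT — ATG at 9, stop TAG at 36 → 30 nt.
Longest: frame -3, positions 9–38, 30 nt = 10 codons = 9 aa. → 30 nucleotides.

30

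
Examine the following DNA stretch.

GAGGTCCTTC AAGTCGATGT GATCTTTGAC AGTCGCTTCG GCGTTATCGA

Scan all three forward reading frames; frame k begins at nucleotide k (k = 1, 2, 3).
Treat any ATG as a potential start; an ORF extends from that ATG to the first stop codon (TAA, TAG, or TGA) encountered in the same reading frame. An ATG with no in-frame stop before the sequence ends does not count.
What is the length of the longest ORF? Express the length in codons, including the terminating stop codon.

Frame 1: GAG GTC CTT CAA GTC GAT GTG ATC TTT GAC AGT CGC TTC GGC GTT ATC — no ATG→stop ORF.
Frame 2: AGG TCC TTC AAG TCG ATG TGA TCT TTG ACA GTC GCT TCG GCG TTA TCG — ATG at 17, stop TGA at 20 → 6 nt.
Frame 3: GGT CCT TCA AGT CGA TGT GAT CTT TGA CAG TCG CTT CGG CGT TAT CGA — no ATG→stop ORF.
Longest: frame 2, positions 17–22, 6 nt = 2 codons = 1 aa. → 2 codons.

2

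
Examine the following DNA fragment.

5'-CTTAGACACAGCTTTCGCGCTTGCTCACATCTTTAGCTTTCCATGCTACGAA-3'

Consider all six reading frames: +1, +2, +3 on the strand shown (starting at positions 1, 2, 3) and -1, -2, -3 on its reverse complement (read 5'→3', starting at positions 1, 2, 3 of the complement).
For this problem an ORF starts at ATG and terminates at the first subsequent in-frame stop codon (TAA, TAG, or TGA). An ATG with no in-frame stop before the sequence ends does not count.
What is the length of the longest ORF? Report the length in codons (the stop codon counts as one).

Reverse complement (5'→3'): TTCGTAGCATGGAAAGCTAAAGATGTGAGCAAGCGCGAAAGCTGTGTCTAAG
Frame +1: CTT AGA CAC AGC TTT CGC GCT TGC TCA CAT CTT TAG CTT TCC ATG CTA CGA — no ATG→stop ORF.
Frame +2: TTA GAC ACA GCT TTC GCG CTT GCT CAC ATC TTT AGC TTT CCA TGC TAC GAA — no ATG→stop ORF.
Frame +3: TAG ACA CAG CTT TCG CGC TTG CTC ACA TCT TTA GCT TTC CAT GCT ACG — no ATG→stop ORF.
Frame -1: TTC GTA GCA TGG AAA GCT AAA GAT GTG AGC AAG CGC GAA AGC TGT GTC TAA — no ATG→stop ORF.
Frame -2: TCG TAG CAT GGA AAG CTA AAG ATG TGA GCA AGC GCG AAA GCT GTG TCT AAG — ATG at 23, stop TGA at 26 → 6 nt.
Frame -3: CGT AGC ATG GAA AGC TAA AGA TGT GAG CAA GCG CGA AAG CTG TGT CTA — ATG at 9, stop TAA at 18 → 12 nt.
Longest: frame -3, positions 9–20, 12 nt = 4 codons = 3 aa. → 4 codons.

4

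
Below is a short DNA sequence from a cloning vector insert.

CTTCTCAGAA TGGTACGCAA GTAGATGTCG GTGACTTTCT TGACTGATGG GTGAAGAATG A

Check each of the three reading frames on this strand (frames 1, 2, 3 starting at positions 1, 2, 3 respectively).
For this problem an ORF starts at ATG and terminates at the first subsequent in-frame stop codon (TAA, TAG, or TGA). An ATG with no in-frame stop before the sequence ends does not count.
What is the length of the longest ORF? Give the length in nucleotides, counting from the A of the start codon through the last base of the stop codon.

Frame 1: CTT CTC AGA ATG GTA CGC AAG TAG ATG TCG GTG ACT TTC TTG ACT GAT GGG TGA AGA ATG — ATG at 10, stop TAG at 22 → 15 nt; ATG at 25, stop TGA at 52 → 30 nt.
Frame 2: TTC TCA GAA TGG TAC GCA AGT AGA TGT CGG TGA CTT TCT TGA CTG ATG GGT GAA GAA TGA — ATG at 47, stop TGA at 59 → 15 nt.
Frame 3: TCT CAG AAT GGT ACG CAA GTA GAT GTC GGT GAC TTT CTT GAC TGA TGG GTG AAG AAT — no ATG→stop ORF.
Longest: frame 1, positions 25–54, 30 nt = 10 codons = 9 aa. → 30 nucleotides.

30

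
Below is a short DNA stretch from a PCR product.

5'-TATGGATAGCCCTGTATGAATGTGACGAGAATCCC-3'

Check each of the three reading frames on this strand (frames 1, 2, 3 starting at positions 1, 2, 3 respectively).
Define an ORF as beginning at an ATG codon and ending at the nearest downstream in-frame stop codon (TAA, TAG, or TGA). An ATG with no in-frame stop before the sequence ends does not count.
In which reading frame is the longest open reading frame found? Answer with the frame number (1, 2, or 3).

2

Frame 1: TAT GGA TAG CCC TGT ATG AAT GTG ACG AGA ATC — no ATG→stop ORF.
Frame 2: ATG GAT AGC CCT GTA TGA ATG TGA CGA GAA TCC — ATG at 2, stop TGA at 17 → 18 nt; ATG at 20, stop TGA at 23 → 6 nt.
Frame 3: TGG ATA GCC CTG TAT GAA TGT GAC GAG AAT CCC — no ATG→stop ORF.
Longest ORF is 18 nt in frame 2 (positions 2–19).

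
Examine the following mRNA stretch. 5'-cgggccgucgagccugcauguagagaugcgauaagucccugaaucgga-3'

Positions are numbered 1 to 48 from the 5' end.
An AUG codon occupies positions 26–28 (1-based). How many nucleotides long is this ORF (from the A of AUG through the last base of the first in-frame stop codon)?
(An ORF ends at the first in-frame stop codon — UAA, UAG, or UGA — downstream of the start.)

Codons from position 26: AUG (26–28), CGA (29–31), UAA (32–34).
UAA is the first in-frame stop; ORF spans 26–34, 9 nucleotides.

9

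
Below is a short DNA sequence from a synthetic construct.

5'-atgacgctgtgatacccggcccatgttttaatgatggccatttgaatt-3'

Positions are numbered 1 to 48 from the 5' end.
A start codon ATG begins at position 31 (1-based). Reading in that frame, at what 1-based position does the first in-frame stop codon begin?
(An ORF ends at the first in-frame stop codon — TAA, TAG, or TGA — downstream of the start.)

Codons from position 31: ATG (31–33), ATG (34–36), GCC (37–39), ATT (40–42), TGA (43–45).
TGA is a stop codon; it begins at position 43.

43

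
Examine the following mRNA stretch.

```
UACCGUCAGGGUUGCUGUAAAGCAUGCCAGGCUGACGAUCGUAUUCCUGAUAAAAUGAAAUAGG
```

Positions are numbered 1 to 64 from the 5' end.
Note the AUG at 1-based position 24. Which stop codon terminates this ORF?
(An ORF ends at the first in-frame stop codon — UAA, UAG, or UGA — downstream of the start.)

Codons from position 24: AUG (24–26), CCA (27–29), GGC (30–32), UGA (33–35).
The first in-frame stop codon is UGA.

UGA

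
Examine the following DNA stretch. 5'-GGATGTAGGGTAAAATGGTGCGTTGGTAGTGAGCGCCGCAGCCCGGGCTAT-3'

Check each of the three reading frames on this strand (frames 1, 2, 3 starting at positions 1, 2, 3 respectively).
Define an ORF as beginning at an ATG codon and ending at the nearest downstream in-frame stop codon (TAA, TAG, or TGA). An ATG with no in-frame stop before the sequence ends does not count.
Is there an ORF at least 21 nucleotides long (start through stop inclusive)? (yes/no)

no

Frame 1: GGA TGT AGG GTA AAA TGG TGC GTT GGT AGT GAG CGC CGC AGC CCG GGC TAT — no ATG→stop ORF.
Frame 2: GAT GTA GGG TAA AAT GGT GCG TTG GTA GTG AGC GCC GCA GCC CGG GCT — no ATG→stop ORF.
Frame 3: ATG TAG GGT AAA ATG GTG CGT TGG TAG TGA GCG CCG CAG CCC GGG CTA — ATG at 3, stop TAG at 6 → 6 nt; ATG at 15, stop TAG at 27 → 15 nt.
Largest ORF found is 15 nucleotides < 21, so no.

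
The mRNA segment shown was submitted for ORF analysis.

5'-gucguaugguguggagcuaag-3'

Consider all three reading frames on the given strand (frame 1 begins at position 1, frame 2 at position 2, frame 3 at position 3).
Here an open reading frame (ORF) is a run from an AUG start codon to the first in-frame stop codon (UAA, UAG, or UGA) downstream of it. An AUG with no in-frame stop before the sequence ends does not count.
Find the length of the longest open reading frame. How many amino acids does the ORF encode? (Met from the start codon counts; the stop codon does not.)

4

Frame 1: GUC GUA UGG UGU GGA GCU AAG — no AUG→stop ORF.
Frame 2: UCG UAU GGU GUG GAG CUA — no AUG→stop ORF.
Frame 3: CGU AUG GUG UGG AGC UAA — AUG at 6, stop UAA at 18 → 15 nt.
Longest: frame 3, positions 6–20, 15 nt = 5 codons = 4 aa. → 4 amino acids.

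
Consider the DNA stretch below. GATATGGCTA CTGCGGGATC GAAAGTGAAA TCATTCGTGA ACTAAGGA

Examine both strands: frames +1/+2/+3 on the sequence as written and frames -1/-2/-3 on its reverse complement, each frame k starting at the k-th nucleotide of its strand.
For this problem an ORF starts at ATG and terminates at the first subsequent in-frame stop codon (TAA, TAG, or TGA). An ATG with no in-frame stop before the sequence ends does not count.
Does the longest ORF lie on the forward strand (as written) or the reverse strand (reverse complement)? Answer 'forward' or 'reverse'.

forward

Reverse complement (5'→3'): TCCTTAGTTCACGAATGATTTCACTTTCGATCCCGCAGTAGCCATATC
Frame +1: GAT ATG GCT ACT GCG GGA TCG AAA GTG AAA TCA TTC GTG AAC TAA GGA — ATG at 4, stop TAA at 43 → 42 nt.
Frame +2: ATA TGG CTA CTG CGG GAT CGA AAG TGA AAT CAT TCG TGA ACT AAG — no ATG→stop ORF.
Frame +3: TAT GGC TAC TGC GGG ATC GAA AGT GAA ATC ATT CGT GAA CTA AGG — no ATG→stop ORF.
Frame -1: TCC TTA GTT CAC GAA TGA TTT CAC TTT CGA TCC CGC AGT AGC CAT ATC — no ATG→stop ORF.
Frame -2: CCT TAG TTC ACG AAT GAT TTC ACT TTC GAT CCC GCA GTA GCC ATA — no ATG→stop ORF.
Frame -3: CTT AGT TCA CGA ATG ATT TCA CTT TCG ATC CCG CAG TAG CCA TAT — ATG at 15, stop TAG at 39 → 27 nt.
Forward-strand max 42 nt; reverse-strand max 27 nt. The forward strand has the longer ORF.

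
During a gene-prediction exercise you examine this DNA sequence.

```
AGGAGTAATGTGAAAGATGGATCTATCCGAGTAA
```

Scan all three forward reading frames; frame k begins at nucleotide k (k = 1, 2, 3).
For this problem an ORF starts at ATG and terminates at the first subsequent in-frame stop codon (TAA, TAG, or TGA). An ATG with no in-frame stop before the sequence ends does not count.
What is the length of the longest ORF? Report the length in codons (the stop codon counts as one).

6

Frame 1: AGG AGT AAT GTG AAA GAT GGA TCT ATC CGA GTA — no ATG→stop ORF.
Frame 2: GGA GTA ATG TGA AAG ATG GAT CTA TCC GAG TAA — ATG at 8, stop TGA at 11 → 6 nt; ATG at 17, stop TAA at 32 → 18 nt.
Frame 3: GAG TAA TGT GAA AGA TGG ATC TAT CCG AGT — no ATG→stop ORF.
Longest: frame 2, positions 17–34, 18 nt = 6 codons = 5 aa. → 6 codons.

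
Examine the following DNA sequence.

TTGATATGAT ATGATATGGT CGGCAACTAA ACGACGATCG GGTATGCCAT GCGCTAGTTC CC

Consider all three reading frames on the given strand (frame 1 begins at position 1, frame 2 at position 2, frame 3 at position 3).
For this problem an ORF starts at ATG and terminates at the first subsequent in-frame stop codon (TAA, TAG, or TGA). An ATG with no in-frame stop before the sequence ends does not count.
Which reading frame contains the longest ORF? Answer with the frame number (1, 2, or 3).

Frame 1: TTG ATA TGA TAT GAT ATG GTC GGC AAC TAA ACG ACG ATC GGG TAT GCC ATG CGC TAG TTC — ATG at 16, stop TAA at 28 → 15 nt; ATG at 49, stop TAG at 55 → 9 nt.
Frame 2: TGA TAT GAT ATG ATA TGG TCG GCA ACT AAA CGA CGA TCG GGT ATG CCA TGC GCT AGT TCC — no ATG→stop ORF.
Frame 3: GAT ATG ATA TGA TAT GGT CGG CAA CTA AAC GAC GAT CGG GTA TGC CAT GCG CTA GTT CCC — ATG at 6, stop TGA at 12 → 9 nt.
Longest ORF is 15 nt in frame 1 (positions 16–30).

1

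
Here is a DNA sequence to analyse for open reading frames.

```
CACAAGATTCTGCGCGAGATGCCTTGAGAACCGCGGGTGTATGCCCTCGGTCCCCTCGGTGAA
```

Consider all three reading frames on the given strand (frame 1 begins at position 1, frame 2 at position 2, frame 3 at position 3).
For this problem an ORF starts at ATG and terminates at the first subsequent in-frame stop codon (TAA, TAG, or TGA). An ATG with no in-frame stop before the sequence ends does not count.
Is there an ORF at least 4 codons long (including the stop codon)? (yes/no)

Frame 1: CAC AAG ATT CTG CGC GAG ATG CCT TGA GAA CCG CGG GTG TAT GCC CTC GGT CCC CTC GGT GAA — ATG at 19, stop TGA at 25 → 9 nt.
Frame 2: ACA AGA TTC TGC GCG AGA TGC CTT GAG AAC CGC GGG TGT ATG CCC TCG GTC CCC TCG GTG — no ATG→stop ORF.
Frame 3: CAA GAT TCT GCG CGA GAT GCC TTG AGA ACC GCG GGT GTA TGC CCT CGG TCC CCT CGG TGA — no ATG→stop ORF.
Largest ORF found is 3 codons < 4, so no.

no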